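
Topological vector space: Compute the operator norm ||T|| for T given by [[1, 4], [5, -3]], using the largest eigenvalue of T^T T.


A^T A = [[26, -11], [-11, 25]]
trace(A^T A) = 51, det(A^T A) = 529
discriminant = 51^2 - 4*529 = 485
Largest eigenvalue of A^T A = (trace + sqrt(disc))/2 = 36.5114
||T|| = sqrt(36.5114) = 6.0425

6.0425


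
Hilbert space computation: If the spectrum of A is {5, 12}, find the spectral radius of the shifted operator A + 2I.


Spectrum of A + 2I = {7, 14}
Spectral radius = max |lambda| over the shifted spectrum
= max(7, 14) = 14

14


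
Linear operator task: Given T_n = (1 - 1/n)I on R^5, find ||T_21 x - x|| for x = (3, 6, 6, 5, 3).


T_21 x - x = (1 - 1/21)x - x = -x/21
||x|| = sqrt(115) = 10.7238
||T_21 x - x|| = ||x||/21 = 10.7238/21 = 0.5107

0.5107


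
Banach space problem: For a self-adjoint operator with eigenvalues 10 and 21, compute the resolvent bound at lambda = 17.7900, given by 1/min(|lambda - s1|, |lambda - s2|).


dist(17.7900, {10, 21}) = min(|17.7900 - 10|, |17.7900 - 21|)
= min(7.7900, 3.2100) = 3.2100
Resolvent bound = 1/3.2100 = 0.3115

0.3115


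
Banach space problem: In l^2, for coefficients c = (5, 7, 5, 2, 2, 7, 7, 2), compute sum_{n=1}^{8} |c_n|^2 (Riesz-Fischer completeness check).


sum |c_n|^2 = 5^2 + 7^2 + 5^2 + 2^2 + 2^2 + 7^2 + 7^2 + 2^2
= 25 + 49 + 25 + 4 + 4 + 49 + 49 + 4
= 209

209


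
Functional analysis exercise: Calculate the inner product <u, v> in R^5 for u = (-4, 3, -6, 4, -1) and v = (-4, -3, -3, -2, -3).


Computing the standard inner product <u, v> = sum u_i * v_i
= -4*-4 + 3*-3 + -6*-3 + 4*-2 + -1*-3
= 16 + -9 + 18 + -8 + 3
= 20

20


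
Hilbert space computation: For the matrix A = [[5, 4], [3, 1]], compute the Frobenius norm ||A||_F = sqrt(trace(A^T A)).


||A||_F^2 = sum a_ij^2
= 5^2 + 4^2 + 3^2 + 1^2
= 25 + 16 + 9 + 1 = 51
||A||_F = sqrt(51) = 7.1414

7.1414


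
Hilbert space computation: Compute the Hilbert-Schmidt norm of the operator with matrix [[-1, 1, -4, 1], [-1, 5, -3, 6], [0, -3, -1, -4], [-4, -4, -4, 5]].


The Hilbert-Schmidt norm is sqrt(sum of squares of all entries).
Sum of squares = (-1)^2 + 1^2 + (-4)^2 + 1^2 + (-1)^2 + 5^2 + (-3)^2 + 6^2 + 0^2 + (-3)^2 + (-1)^2 + (-4)^2 + (-4)^2 + (-4)^2 + (-4)^2 + 5^2
= 1 + 1 + 16 + 1 + 1 + 25 + 9 + 36 + 0 + 9 + 1 + 16 + 16 + 16 + 16 + 25 = 189
||T||_HS = sqrt(189) = 13.7477

13.7477


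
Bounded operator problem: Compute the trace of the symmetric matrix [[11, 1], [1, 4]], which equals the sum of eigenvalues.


For a self-adjoint (symmetric) matrix, the eigenvalues are real.
The sum of eigenvalues equals the trace of the matrix.
trace = 11 + 4 = 15

15


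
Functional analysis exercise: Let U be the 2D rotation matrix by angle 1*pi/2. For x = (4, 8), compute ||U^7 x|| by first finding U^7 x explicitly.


U is a rotation by theta = 1*pi/2
U^7 = rotation by 7*theta = 7*pi/2 = 3*pi/2 (mod 2*pi)
cos(3*pi/2) = 0.0000, sin(3*pi/2) = -1.0000
U^7 x = (0.0000 * 4 - -1.0000 * 8, -1.0000 * 4 + 0.0000 * 8)
= (8.0000, -4.0000)
||U^7 x|| = sqrt(8.0000^2 + (-4.0000)^2) = sqrt(80.0000) = 8.9443

8.9443


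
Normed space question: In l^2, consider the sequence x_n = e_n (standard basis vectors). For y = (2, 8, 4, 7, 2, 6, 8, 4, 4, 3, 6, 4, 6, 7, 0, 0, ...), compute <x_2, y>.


x_2 = e_2 is the standard basis vector with 1 in position 2.
<x_2, y> = y_2 = 8
As n -> infinity, <x_n, y> -> 0, confirming weak convergence of (x_n) to 0.

8


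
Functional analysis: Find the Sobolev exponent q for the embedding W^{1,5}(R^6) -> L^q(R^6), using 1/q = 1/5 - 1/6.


Using the Sobolev embedding formula: 1/q = 1/p - k/n
1/q = 1/5 - 1/6 = 1/30
q = 1/(1/30) = 30

30.0000


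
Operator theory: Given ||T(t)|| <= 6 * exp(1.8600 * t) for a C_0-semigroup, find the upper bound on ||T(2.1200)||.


||T(2.1200)|| <= 6 * exp(1.8600 * 2.1200)
= 6 * exp(3.9432)
= 6 * 51.5834
= 309.5004

309.5004


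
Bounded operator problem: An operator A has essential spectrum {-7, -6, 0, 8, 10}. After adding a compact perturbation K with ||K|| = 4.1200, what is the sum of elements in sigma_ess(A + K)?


By Weyl's theorem, the essential spectrum is invariant under compact perturbations.
sigma_ess(A + K) = sigma_ess(A) = {-7, -6, 0, 8, 10}
Sum = -7 + -6 + 0 + 8 + 10 = 5

5


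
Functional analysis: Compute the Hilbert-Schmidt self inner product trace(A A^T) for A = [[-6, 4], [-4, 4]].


trace(A * A^T) = sum of squares of all entries
= (-6)^2 + 4^2 + (-4)^2 + 4^2
= 36 + 16 + 16 + 16
= 84

84


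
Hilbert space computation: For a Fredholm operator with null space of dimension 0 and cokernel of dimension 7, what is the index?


The Fredholm index is defined as ind(T) = dim(ker T) - dim(coker T)
= 0 - 7
= -7

-7


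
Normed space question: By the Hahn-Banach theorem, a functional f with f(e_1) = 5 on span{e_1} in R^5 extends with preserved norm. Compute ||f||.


The norm of f is given by ||f|| = sup_{||x||=1} |f(x)|.
On span{e_1}, ||e_1|| = 1, so ||f|| = |f(e_1)| / ||e_1||
= |5| / 1 = 5.0000

5.0000


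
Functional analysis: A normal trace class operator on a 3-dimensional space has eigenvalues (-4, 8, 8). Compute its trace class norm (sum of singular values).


For a normal operator, singular values equal |eigenvalues|.
Trace norm = sum |lambda_i| = 4 + 8 + 8
= 20

20


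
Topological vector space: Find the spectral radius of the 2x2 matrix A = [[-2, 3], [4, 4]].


For a 2x2 matrix, eigenvalues satisfy lambda^2 - (trace)*lambda + det = 0
trace = -2 + 4 = 2
det = -2*4 - 3*4 = -20
discriminant = 2^2 - 4*(-20) = 84
spectral radius = max |eigenvalue| = 5.5826

5.5826


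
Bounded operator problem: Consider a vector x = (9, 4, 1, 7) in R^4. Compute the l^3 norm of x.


The l^3 norm = (sum |x_i|^3)^(1/3)
Sum of 3th powers = 729 + 64 + 1 + 343 = 1137
||x||_3 = (1137)^(1/3) = 10.4373

10.4373


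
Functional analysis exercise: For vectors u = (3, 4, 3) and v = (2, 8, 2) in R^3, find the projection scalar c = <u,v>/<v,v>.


Computing <u,v> = 3*2 + 4*8 + 3*2 = 44
Computing <v,v> = 2^2 + 8^2 + 2^2 = 72
Projection coefficient = 44/72 = 0.6111

0.6111


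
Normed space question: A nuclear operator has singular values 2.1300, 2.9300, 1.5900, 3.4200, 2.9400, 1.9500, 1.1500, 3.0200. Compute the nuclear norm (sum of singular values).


The nuclear norm is the sum of all singular values.
||T||_1 = 2.1300 + 2.9300 + 1.5900 + 3.4200 + 2.9400 + 1.9500 + 1.1500 + 3.0200
= 19.1300

19.1300


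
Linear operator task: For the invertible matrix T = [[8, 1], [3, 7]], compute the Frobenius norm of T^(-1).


det(T) = 8*7 - 1*3 = 53
T^(-1) = (1/53) * [[7, -1], [-3, 8]] = [[0.1321, -0.0189], [-0.0566, 0.1509]]
||T^(-1)||_F^2 = 0.1321^2 + (-0.0189)^2 + (-0.0566)^2 + 0.1509^2 = 0.0438
||T^(-1)||_F = sqrt(0.0438) = 0.2093

0.2093


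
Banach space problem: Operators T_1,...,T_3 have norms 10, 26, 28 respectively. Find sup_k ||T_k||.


By the Uniform Boundedness Principle, the supremum of norms is finite.
sup_k ||T_k|| = max(10, 26, 28) = 28

28


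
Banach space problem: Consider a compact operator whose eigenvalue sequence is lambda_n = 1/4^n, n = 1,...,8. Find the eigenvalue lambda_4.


The eigenvalue formula gives lambda_4 = 1/4^4
= 1/256
= 0.0039

0.0039


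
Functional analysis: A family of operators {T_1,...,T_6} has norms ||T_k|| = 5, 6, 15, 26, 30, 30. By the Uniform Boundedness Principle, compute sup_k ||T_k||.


By the Uniform Boundedness Principle, the supremum of norms is finite.
sup_k ||T_k|| = max(5, 6, 15, 26, 30, 30) = 30

30


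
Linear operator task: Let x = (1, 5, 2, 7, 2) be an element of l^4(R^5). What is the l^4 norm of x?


The l^4 norm = (sum |x_i|^4)^(1/4)
Sum of 4th powers = 1 + 625 + 16 + 2401 + 16 = 3059
||x||_4 = (3059)^(1/4) = 7.4370

7.4370


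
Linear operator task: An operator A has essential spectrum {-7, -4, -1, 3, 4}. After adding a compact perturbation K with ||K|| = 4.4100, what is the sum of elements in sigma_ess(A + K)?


By Weyl's theorem, the essential spectrum is invariant under compact perturbations.
sigma_ess(A + K) = sigma_ess(A) = {-7, -4, -1, 3, 4}
Sum = -7 + -4 + -1 + 3 + 4 = -5

-5


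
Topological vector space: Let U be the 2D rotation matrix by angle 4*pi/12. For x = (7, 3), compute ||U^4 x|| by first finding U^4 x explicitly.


U is a rotation by theta = 4*pi/12
U^4 = rotation by 4*theta = 16*pi/12
cos(16*pi/12) = -0.5000, sin(16*pi/12) = -0.8660
U^4 x = (-0.5000 * 7 - -0.8660 * 3, -0.8660 * 7 + -0.5000 * 3)
= (-0.9019, -7.5622)
||U^4 x|| = sqrt((-0.9019)^2 + (-7.5622)^2) = sqrt(58.0000) = 7.6158

7.6158


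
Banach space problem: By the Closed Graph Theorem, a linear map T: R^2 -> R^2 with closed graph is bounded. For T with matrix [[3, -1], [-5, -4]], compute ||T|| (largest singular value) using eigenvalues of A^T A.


A^T A = [[34, 17], [17, 17]]
trace(A^T A) = 51, det(A^T A) = 289
discriminant = 51^2 - 4*289 = 1445
Largest eigenvalue of A^T A = (trace + sqrt(disc))/2 = 44.5066
||T|| = sqrt(44.5066) = 6.6713

6.6713


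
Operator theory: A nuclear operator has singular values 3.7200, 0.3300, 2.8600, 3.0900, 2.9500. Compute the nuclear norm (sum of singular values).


The nuclear norm is the sum of all singular values.
||T||_1 = 3.7200 + 0.3300 + 2.8600 + 3.0900 + 2.9500
= 12.9500

12.9500


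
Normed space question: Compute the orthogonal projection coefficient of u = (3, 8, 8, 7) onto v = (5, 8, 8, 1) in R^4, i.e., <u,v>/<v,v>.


Computing <u,v> = 3*5 + 8*8 + 8*8 + 7*1 = 150
Computing <v,v> = 5^2 + 8^2 + 8^2 + 1^2 = 154
Projection coefficient = 150/154 = 0.9740

0.9740


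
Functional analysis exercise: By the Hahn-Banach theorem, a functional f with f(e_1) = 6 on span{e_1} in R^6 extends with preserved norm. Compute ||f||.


The norm of f is given by ||f|| = sup_{||x||=1} |f(x)|.
On span{e_1}, ||e_1|| = 1, so ||f|| = |f(e_1)| / ||e_1||
= |6| / 1 = 6.0000

6.0000


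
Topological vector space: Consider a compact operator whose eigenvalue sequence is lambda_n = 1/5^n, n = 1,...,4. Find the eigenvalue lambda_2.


The eigenvalue formula gives lambda_2 = 1/5^2
= 1/25
= 0.0400

0.0400


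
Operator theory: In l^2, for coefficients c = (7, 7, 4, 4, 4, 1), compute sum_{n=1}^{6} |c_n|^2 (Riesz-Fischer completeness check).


sum |c_n|^2 = 7^2 + 7^2 + 4^2 + 4^2 + 4^2 + 1^2
= 49 + 49 + 16 + 16 + 16 + 1
= 147

147


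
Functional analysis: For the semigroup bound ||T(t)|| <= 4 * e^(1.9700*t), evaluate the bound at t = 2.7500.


||T(2.7500)|| <= 4 * exp(1.9700 * 2.7500)
= 4 * exp(5.4175)
= 4 * 225.3151
= 901.2605

901.2605


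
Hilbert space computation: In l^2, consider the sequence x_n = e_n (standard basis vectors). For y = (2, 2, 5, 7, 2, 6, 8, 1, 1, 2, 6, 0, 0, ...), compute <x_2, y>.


x_2 = e_2 is the standard basis vector with 1 in position 2.
<x_2, y> = y_2 = 2
As n -> infinity, <x_n, y> -> 0, confirming weak convergence of (x_n) to 0.

2


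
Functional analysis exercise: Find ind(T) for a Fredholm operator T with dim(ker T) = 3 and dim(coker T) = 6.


The Fredholm index is defined as ind(T) = dim(ker T) - dim(coker T)
= 3 - 6
= -3

-3


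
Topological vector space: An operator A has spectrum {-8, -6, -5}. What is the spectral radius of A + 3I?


Spectrum of A + 3I = {-5, -3, -2}
Spectral radius = max |lambda| over the shifted spectrum
= max(5, 3, 2) = 5

5


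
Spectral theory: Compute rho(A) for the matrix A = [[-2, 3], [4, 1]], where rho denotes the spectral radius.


For a 2x2 matrix, eigenvalues satisfy lambda^2 - (trace)*lambda + det = 0
trace = -2 + 1 = -1
det = -2*1 - 3*4 = -14
discriminant = (-1)^2 - 4*(-14) = 57
spectral radius = max |eigenvalue| = 4.2749

4.2749


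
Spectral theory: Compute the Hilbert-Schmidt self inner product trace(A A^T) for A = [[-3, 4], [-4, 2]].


trace(A * A^T) = sum of squares of all entries
= (-3)^2 + 4^2 + (-4)^2 + 2^2
= 9 + 16 + 16 + 4
= 45

45


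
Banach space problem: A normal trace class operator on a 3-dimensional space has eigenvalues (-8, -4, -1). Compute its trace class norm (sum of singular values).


For a normal operator, singular values equal |eigenvalues|.
Trace norm = sum |lambda_i| = 8 + 4 + 1
= 13

13


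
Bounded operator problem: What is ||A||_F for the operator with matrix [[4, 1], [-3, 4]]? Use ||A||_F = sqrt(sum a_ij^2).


||A||_F^2 = sum a_ij^2
= 4^2 + 1^2 + (-3)^2 + 4^2
= 16 + 1 + 9 + 16 = 42
||A||_F = sqrt(42) = 6.4807

6.4807


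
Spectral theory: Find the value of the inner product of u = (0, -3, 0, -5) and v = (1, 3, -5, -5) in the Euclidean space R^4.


Computing the standard inner product <u, v> = sum u_i * v_i
= 0*1 + -3*3 + 0*-5 + -5*-5
= 0 + -9 + 0 + 25
= 16

16


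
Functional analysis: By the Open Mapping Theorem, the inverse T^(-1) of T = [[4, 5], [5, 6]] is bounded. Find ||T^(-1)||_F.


det(T) = 4*6 - 5*5 = -1
T^(-1) = (1/-1) * [[6, -5], [-5, 4]] = [[-6.0000, 5.0000], [5.0000, -4.0000]]
||T^(-1)||_F^2 = (-6.0000)^2 + 5.0000^2 + 5.0000^2 + (-4.0000)^2 = 102.0000
||T^(-1)||_F = sqrt(102.0000) = 10.0995

10.0995


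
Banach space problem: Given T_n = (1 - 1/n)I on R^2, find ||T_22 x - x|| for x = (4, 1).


T_22 x - x = (1 - 1/22)x - x = -x/22
||x|| = sqrt(17) = 4.1231
||T_22 x - x|| = ||x||/22 = 4.1231/22 = 0.1874

0.1874


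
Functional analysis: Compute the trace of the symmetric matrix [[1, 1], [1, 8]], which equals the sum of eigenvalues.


For a self-adjoint (symmetric) matrix, the eigenvalues are real.
The sum of eigenvalues equals the trace of the matrix.
trace = 1 + 8 = 9

9


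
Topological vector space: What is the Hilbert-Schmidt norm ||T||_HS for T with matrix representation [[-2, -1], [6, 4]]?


The Hilbert-Schmidt norm is sqrt(sum of squares of all entries).
Sum of squares = (-2)^2 + (-1)^2 + 6^2 + 4^2
= 4 + 1 + 36 + 16 = 57
||T||_HS = sqrt(57) = 7.5498

7.5498


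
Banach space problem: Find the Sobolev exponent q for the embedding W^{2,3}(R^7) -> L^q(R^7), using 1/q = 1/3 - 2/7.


Using the Sobolev embedding formula: 1/q = 1/p - k/n
1/q = 1/3 - 2/7 = 1/21
q = 1/(1/21) = 21

21.0000


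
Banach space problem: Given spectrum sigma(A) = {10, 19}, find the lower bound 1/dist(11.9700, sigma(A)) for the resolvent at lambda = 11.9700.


dist(11.9700, {10, 19}) = min(|11.9700 - 10|, |11.9700 - 19|)
= min(1.9700, 7.0300) = 1.9700
Resolvent bound = 1/1.9700 = 0.5076

0.5076


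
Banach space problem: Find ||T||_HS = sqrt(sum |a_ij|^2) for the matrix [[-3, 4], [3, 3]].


The Hilbert-Schmidt norm is sqrt(sum of squares of all entries).
Sum of squares = (-3)^2 + 4^2 + 3^2 + 3^2
= 9 + 16 + 9 + 9 = 43
||T||_HS = sqrt(43) = 6.5574

6.5574


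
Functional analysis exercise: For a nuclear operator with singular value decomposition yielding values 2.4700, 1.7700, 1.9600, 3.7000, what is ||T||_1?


The nuclear norm is the sum of all singular values.
||T||_1 = 2.4700 + 1.7700 + 1.9600 + 3.7000
= 9.9000

9.9000


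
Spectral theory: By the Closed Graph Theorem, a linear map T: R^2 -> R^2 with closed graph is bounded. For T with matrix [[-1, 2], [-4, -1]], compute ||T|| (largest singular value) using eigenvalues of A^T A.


A^T A = [[17, 2], [2, 5]]
trace(A^T A) = 22, det(A^T A) = 81
discriminant = 22^2 - 4*81 = 160
Largest eigenvalue of A^T A = (trace + sqrt(disc))/2 = 17.3246
||T|| = sqrt(17.3246) = 4.1623

4.1623


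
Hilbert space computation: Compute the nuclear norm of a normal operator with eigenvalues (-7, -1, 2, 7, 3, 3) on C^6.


For a normal operator, singular values equal |eigenvalues|.
Trace norm = sum |lambda_i| = 7 + 1 + 2 + 7 + 3 + 3
= 23

23


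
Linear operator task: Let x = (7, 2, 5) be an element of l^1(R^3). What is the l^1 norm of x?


The l^1 norm equals the sum of absolute values of all components.
||x||_1 = 7 + 2 + 5
= 14

14.0000


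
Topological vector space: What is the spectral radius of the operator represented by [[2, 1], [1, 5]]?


For a 2x2 matrix, eigenvalues satisfy lambda^2 - (trace)*lambda + det = 0
trace = 2 + 5 = 7
det = 2*5 - 1*1 = 9
discriminant = 7^2 - 4*(9) = 13
spectral radius = max |eigenvalue| = 5.3028

5.3028


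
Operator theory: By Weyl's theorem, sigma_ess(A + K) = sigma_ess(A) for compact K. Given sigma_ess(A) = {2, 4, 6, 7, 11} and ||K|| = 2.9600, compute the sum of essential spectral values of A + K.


By Weyl's theorem, the essential spectrum is invariant under compact perturbations.
sigma_ess(A + K) = sigma_ess(A) = {2, 4, 6, 7, 11}
Sum = 2 + 4 + 6 + 7 + 11 = 30

30


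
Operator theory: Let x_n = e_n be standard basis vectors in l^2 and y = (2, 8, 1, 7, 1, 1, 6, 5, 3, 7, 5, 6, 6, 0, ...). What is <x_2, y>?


x_2 = e_2 is the standard basis vector with 1 in position 2.
<x_2, y> = y_2 = 8
As n -> infinity, <x_n, y> -> 0, confirming weak convergence of (x_n) to 0.

8


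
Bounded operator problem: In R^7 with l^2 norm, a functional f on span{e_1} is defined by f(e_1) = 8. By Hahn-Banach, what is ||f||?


The norm of f is given by ||f|| = sup_{||x||=1} |f(x)|.
On span{e_1}, ||e_1|| = 1, so ||f|| = |f(e_1)| / ||e_1||
= |8| / 1 = 8.0000

8.0000


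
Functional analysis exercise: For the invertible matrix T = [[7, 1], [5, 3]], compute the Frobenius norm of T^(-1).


det(T) = 7*3 - 1*5 = 16
T^(-1) = (1/16) * [[3, -1], [-5, 7]] = [[0.1875, -0.0625], [-0.3125, 0.4375]]
||T^(-1)||_F^2 = 0.1875^2 + (-0.0625)^2 + (-0.3125)^2 + 0.4375^2 = 0.3281
||T^(-1)||_F = sqrt(0.3281) = 0.5728

0.5728


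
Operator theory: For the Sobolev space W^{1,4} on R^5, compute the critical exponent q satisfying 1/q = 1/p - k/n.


Using the Sobolev embedding formula: 1/q = 1/p - k/n
1/q = 1/4 - 1/5 = 1/20
q = 1/(1/20) = 20

20.0000


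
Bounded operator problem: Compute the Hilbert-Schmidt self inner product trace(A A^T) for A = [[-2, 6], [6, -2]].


trace(A * A^T) = sum of squares of all entries
= (-2)^2 + 6^2 + 6^2 + (-2)^2
= 4 + 36 + 36 + 4
= 80

80


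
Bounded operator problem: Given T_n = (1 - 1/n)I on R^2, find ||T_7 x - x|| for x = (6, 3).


T_7 x - x = (1 - 1/7)x - x = -x/7
||x|| = sqrt(45) = 6.7082
||T_7 x - x|| = ||x||/7 = 6.7082/7 = 0.9583

0.9583


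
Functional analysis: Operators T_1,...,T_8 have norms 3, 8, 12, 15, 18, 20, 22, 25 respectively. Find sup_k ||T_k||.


By the Uniform Boundedness Principle, the supremum of norms is finite.
sup_k ||T_k|| = max(3, 8, 12, 15, 18, 20, 22, 25) = 25

25


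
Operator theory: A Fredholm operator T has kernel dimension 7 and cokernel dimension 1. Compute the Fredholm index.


The Fredholm index is defined as ind(T) = dim(ker T) - dim(coker T)
= 7 - 1
= 6

6


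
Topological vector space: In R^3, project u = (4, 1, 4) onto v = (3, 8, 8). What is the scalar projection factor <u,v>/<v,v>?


Computing <u,v> = 4*3 + 1*8 + 4*8 = 52
Computing <v,v> = 3^2 + 8^2 + 8^2 = 137
Projection coefficient = 52/137 = 0.3796

0.3796


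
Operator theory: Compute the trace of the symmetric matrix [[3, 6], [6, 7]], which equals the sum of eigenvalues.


For a self-adjoint (symmetric) matrix, the eigenvalues are real.
The sum of eigenvalues equals the trace of the matrix.
trace = 3 + 7 = 10

10


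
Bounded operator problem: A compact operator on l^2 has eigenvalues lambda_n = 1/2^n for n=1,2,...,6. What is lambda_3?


The eigenvalue formula gives lambda_3 = 1/2^3
= 1/8
= 0.1250

0.1250


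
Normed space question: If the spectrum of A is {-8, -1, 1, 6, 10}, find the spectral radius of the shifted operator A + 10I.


Spectrum of A + 10I = {2, 9, 11, 16, 20}
Spectral radius = max |lambda| over the shifted spectrum
= max(2, 9, 11, 16, 20) = 20

20


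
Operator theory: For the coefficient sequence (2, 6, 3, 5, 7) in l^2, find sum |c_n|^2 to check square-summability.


sum |c_n|^2 = 2^2 + 6^2 + 3^2 + 5^2 + 7^2
= 4 + 36 + 9 + 25 + 49
= 123

123


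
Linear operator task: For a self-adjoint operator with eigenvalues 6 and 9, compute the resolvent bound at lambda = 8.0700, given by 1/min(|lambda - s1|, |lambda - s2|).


dist(8.0700, {6, 9}) = min(|8.0700 - 6|, |8.0700 - 9|)
= min(2.0700, 0.9300) = 0.9300
Resolvent bound = 1/0.9300 = 1.0753

1.0753


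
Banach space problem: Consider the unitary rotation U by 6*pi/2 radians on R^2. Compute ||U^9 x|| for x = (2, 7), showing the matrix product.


U is a rotation by theta = 6*pi/2
U^9 = rotation by 9*theta = 54*pi/2 = 2*pi/2 (mod 2*pi)
cos(2*pi/2) = -1.0000, sin(2*pi/2) = 0.0000
U^9 x = (-1.0000 * 2 - 0.0000 * 7, 0.0000 * 2 + -1.0000 * 7)
= (-2.0000, -7.0000)
||U^9 x|| = sqrt((-2.0000)^2 + (-7.0000)^2) = sqrt(53.0000) = 7.2801

7.2801


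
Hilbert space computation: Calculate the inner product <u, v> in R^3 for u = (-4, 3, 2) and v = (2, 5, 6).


Computing the standard inner product <u, v> = sum u_i * v_i
= -4*2 + 3*5 + 2*6
= -8 + 15 + 12
= 19

19


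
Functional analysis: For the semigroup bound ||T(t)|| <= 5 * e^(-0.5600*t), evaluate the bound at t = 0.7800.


||T(0.7800)|| <= 5 * exp(-0.5600 * 0.7800)
= 5 * exp(-0.4368)
= 5 * 0.6461
= 3.2305

3.2305


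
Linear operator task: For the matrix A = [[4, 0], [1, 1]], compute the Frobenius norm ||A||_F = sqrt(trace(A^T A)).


||A||_F^2 = sum a_ij^2
= 4^2 + 0^2 + 1^2 + 1^2
= 16 + 0 + 1 + 1 = 18
||A||_F = sqrt(18) = 4.2426

4.2426


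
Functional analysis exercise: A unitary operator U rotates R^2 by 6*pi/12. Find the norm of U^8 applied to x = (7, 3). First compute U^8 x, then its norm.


U is a rotation by theta = 6*pi/12
U^8 = rotation by 8*theta = 48*pi/12 = 0*pi/12 (mod 2*pi)
cos(0*pi/12) = 1.0000, sin(0*pi/12) = 0.0000
U^8 x = (1.0000 * 7 - 0.0000 * 3, 0.0000 * 7 + 1.0000 * 3)
= (7.0000, 3.0000)
||U^8 x|| = sqrt(7.0000^2 + 3.0000^2) = sqrt(58.0000) = 7.6158

7.6158


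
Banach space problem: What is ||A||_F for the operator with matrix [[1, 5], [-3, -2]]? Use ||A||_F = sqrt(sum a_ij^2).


||A||_F^2 = sum a_ij^2
= 1^2 + 5^2 + (-3)^2 + (-2)^2
= 1 + 25 + 9 + 4 = 39
||A||_F = sqrt(39) = 6.2450

6.2450


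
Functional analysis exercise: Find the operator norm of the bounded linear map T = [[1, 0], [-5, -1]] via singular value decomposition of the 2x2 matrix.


A^T A = [[26, 5], [5, 1]]
trace(A^T A) = 27, det(A^T A) = 1
discriminant = 27^2 - 4*1 = 725
Largest eigenvalue of A^T A = (trace + sqrt(disc))/2 = 26.9629
||T|| = sqrt(26.9629) = 5.1926

5.1926


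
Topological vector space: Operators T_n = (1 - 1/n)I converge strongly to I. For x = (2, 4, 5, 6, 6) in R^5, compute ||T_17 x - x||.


T_17 x - x = (1 - 1/17)x - x = -x/17
||x|| = sqrt(117) = 10.8167
||T_17 x - x|| = ||x||/17 = 10.8167/17 = 0.6363

0.6363


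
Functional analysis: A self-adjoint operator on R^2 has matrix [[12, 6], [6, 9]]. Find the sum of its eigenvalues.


For a self-adjoint (symmetric) matrix, the eigenvalues are real.
The sum of eigenvalues equals the trace of the matrix.
trace = 12 + 9 = 21

21


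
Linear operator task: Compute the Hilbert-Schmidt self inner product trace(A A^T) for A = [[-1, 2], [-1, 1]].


trace(A * A^T) = sum of squares of all entries
= (-1)^2 + 2^2 + (-1)^2 + 1^2
= 1 + 4 + 1 + 1
= 7

7


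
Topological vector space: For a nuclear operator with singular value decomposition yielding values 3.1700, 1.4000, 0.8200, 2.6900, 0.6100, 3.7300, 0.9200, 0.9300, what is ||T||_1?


The nuclear norm is the sum of all singular values.
||T||_1 = 3.1700 + 1.4000 + 0.8200 + 2.6900 + 0.6100 + 3.7300 + 0.9200 + 0.9300
= 14.2700

14.2700


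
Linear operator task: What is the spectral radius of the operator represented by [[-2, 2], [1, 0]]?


For a 2x2 matrix, eigenvalues satisfy lambda^2 - (trace)*lambda + det = 0
trace = -2 + 0 = -2
det = -2*0 - 2*1 = -2
discriminant = (-2)^2 - 4*(-2) = 12
spectral radius = max |eigenvalue| = 2.7321

2.7321


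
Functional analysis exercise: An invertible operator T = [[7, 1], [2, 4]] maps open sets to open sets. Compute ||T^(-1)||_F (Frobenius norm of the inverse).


det(T) = 7*4 - 1*2 = 26
T^(-1) = (1/26) * [[4, -1], [-2, 7]] = [[0.1538, -0.0385], [-0.0769, 0.2692]]
||T^(-1)||_F^2 = 0.1538^2 + (-0.0385)^2 + (-0.0769)^2 + 0.2692^2 = 0.1036
||T^(-1)||_F = sqrt(0.1036) = 0.3218

0.3218


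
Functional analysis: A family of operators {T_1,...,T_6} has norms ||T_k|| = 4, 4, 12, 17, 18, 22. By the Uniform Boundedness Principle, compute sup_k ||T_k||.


By the Uniform Boundedness Principle, the supremum of norms is finite.
sup_k ||T_k|| = max(4, 4, 12, 17, 18, 22) = 22

22


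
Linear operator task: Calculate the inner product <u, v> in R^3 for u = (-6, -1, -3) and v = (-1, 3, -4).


Computing the standard inner product <u, v> = sum u_i * v_i
= -6*-1 + -1*3 + -3*-4
= 6 + -3 + 12
= 15

15


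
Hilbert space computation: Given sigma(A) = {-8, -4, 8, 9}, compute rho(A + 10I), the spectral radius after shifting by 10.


Spectrum of A + 10I = {2, 6, 18, 19}
Spectral radius = max |lambda| over the shifted spectrum
= max(2, 6, 18, 19) = 19

19


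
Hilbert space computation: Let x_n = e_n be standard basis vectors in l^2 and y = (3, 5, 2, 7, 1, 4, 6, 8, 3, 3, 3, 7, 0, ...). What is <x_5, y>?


x_5 = e_5 is the standard basis vector with 1 in position 5.
<x_5, y> = y_5 = 1
As n -> infinity, <x_n, y> -> 0, confirming weak convergence of (x_n) to 0.

1


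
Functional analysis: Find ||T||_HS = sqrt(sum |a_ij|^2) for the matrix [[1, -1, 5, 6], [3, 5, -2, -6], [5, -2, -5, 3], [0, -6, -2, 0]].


The Hilbert-Schmidt norm is sqrt(sum of squares of all entries).
Sum of squares = 1^2 + (-1)^2 + 5^2 + 6^2 + 3^2 + 5^2 + (-2)^2 + (-6)^2 + 5^2 + (-2)^2 + (-5)^2 + 3^2 + 0^2 + (-6)^2 + (-2)^2 + 0^2
= 1 + 1 + 25 + 36 + 9 + 25 + 4 + 36 + 25 + 4 + 25 + 9 + 0 + 36 + 4 + 0 = 240
||T||_HS = sqrt(240) = 15.4919

15.4919


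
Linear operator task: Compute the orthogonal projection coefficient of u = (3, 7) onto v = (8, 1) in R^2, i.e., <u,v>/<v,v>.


Computing <u,v> = 3*8 + 7*1 = 31
Computing <v,v> = 8^2 + 1^2 = 65
Projection coefficient = 31/65 = 0.4769

0.4769


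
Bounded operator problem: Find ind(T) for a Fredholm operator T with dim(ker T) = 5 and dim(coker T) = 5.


The Fredholm index is defined as ind(T) = dim(ker T) - dim(coker T)
= 5 - 5
= 0

0


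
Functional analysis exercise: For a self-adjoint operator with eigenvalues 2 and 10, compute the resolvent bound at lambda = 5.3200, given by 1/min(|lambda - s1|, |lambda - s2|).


dist(5.3200, {2, 10}) = min(|5.3200 - 2|, |5.3200 - 10|)
= min(3.3200, 4.6800) = 3.3200
Resolvent bound = 1/3.3200 = 0.3012

0.3012


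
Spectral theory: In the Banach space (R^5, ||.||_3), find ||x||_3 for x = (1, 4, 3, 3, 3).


The l^3 norm = (sum |x_i|^3)^(1/3)
Sum of 3th powers = 1 + 64 + 27 + 27 + 27 = 146
||x||_3 = (146)^(1/3) = 5.2656

5.2656


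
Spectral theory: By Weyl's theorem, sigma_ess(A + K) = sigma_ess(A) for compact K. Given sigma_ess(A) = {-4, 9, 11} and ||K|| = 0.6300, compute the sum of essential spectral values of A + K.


By Weyl's theorem, the essential spectrum is invariant under compact perturbations.
sigma_ess(A + K) = sigma_ess(A) = {-4, 9, 11}
Sum = -4 + 9 + 11 = 16

16


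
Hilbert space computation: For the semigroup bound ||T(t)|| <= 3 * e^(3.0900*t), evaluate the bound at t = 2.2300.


||T(2.2300)|| <= 3 * exp(3.0900 * 2.2300)
= 3 * exp(6.8907)
= 3 * 983.0893
= 2949.2680

2949.2680


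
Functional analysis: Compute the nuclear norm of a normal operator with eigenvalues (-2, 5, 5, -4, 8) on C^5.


For a normal operator, singular values equal |eigenvalues|.
Trace norm = sum |lambda_i| = 2 + 5 + 5 + 4 + 8
= 24

24


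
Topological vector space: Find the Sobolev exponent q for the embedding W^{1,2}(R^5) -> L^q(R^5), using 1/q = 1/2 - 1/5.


Using the Sobolev embedding formula: 1/q = 1/p - k/n
1/q = 1/2 - 1/5 = 3/10
q = 1/(3/10) = 10/3 = 3.3333

3.3333


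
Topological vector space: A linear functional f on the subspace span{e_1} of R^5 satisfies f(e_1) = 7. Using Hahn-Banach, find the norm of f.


The norm of f is given by ||f|| = sup_{||x||=1} |f(x)|.
On span{e_1}, ||e_1|| = 1, so ||f|| = |f(e_1)| / ||e_1||
= |7| / 1 = 7.0000

7.0000


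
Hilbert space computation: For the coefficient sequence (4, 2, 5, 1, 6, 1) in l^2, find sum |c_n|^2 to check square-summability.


sum |c_n|^2 = 4^2 + 2^2 + 5^2 + 1^2 + 6^2 + 1^2
= 16 + 4 + 25 + 1 + 36 + 1
= 83

83


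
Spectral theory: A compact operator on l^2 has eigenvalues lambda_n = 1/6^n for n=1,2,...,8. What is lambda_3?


The eigenvalue formula gives lambda_3 = 1/6^3
= 1/216
= 0.0046

0.0046


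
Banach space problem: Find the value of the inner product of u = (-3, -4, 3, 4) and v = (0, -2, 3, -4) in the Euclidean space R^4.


Computing the standard inner product <u, v> = sum u_i * v_i
= -3*0 + -4*-2 + 3*3 + 4*-4
= 0 + 8 + 9 + -16
= 1

1


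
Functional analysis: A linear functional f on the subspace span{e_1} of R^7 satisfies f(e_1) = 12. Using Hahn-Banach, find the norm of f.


The norm of f is given by ||f|| = sup_{||x||=1} |f(x)|.
On span{e_1}, ||e_1|| = 1, so ||f|| = |f(e_1)| / ||e_1||
= |12| / 1 = 12.0000

12.0000


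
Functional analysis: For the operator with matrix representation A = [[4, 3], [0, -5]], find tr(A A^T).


trace(A * A^T) = sum of squares of all entries
= 4^2 + 3^2 + 0^2 + (-5)^2
= 16 + 9 + 0 + 25
= 50

50


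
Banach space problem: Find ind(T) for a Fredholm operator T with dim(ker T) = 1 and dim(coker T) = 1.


The Fredholm index is defined as ind(T) = dim(ker T) - dim(coker T)
= 1 - 1
= 0

0


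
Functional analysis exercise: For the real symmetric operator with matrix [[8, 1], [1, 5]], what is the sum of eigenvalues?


For a self-adjoint (symmetric) matrix, the eigenvalues are real.
The sum of eigenvalues equals the trace of the matrix.
trace = 8 + 5 = 13

13


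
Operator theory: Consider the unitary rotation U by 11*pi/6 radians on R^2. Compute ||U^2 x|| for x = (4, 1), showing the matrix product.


U is a rotation by theta = 11*pi/6
U^2 = rotation by 2*theta = 22*pi/6 = 10*pi/6 (mod 2*pi)
cos(10*pi/6) = 0.5000, sin(10*pi/6) = -0.8660
U^2 x = (0.5000 * 4 - -0.8660 * 1, -0.8660 * 4 + 0.5000 * 1)
= (2.8660, -2.9641)
||U^2 x|| = sqrt(2.8660^2 + (-2.9641)^2) = sqrt(17.0000) = 4.1231

4.1231


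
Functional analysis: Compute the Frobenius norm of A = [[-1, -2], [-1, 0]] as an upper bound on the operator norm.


||A||_F^2 = sum a_ij^2
= (-1)^2 + (-2)^2 + (-1)^2 + 0^2
= 1 + 4 + 1 + 0 = 6
||A||_F = sqrt(6) = 2.4495

2.4495


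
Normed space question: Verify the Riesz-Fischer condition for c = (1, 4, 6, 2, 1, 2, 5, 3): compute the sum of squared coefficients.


sum |c_n|^2 = 1^2 + 4^2 + 6^2 + 2^2 + 1^2 + 2^2 + 5^2 + 3^2
= 1 + 16 + 36 + 4 + 1 + 4 + 25 + 9
= 96

96


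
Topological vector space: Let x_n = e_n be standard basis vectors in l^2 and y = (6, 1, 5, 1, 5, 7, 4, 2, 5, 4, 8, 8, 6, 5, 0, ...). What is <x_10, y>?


x_10 = e_10 is the standard basis vector with 1 in position 10.
<x_10, y> = y_10 = 4
As n -> infinity, <x_n, y> -> 0, confirming weak convergence of (x_n) to 0.

4


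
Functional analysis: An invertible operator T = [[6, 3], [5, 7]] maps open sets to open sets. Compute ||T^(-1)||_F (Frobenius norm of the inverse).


det(T) = 6*7 - 3*5 = 27
T^(-1) = (1/27) * [[7, -3], [-5, 6]] = [[0.2593, -0.1111], [-0.1852, 0.2222]]
||T^(-1)||_F^2 = 0.2593^2 + (-0.1111)^2 + (-0.1852)^2 + 0.2222^2 = 0.1632
||T^(-1)||_F = sqrt(0.1632) = 0.4040

0.4040


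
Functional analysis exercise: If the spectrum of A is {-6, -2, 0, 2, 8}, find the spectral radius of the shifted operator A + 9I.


Spectrum of A + 9I = {3, 7, 9, 11, 17}
Spectral radius = max |lambda| over the shifted spectrum
= max(3, 7, 9, 11, 17) = 17

17


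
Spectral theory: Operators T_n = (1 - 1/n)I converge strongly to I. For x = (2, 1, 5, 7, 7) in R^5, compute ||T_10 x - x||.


T_10 x - x = (1 - 1/10)x - x = -x/10
||x|| = sqrt(128) = 11.3137
||T_10 x - x|| = ||x||/10 = 11.3137/10 = 1.1314

1.1314


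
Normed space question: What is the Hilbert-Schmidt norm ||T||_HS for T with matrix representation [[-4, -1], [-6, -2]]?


The Hilbert-Schmidt norm is sqrt(sum of squares of all entries).
Sum of squares = (-4)^2 + (-1)^2 + (-6)^2 + (-2)^2
= 16 + 1 + 36 + 4 = 57
||T||_HS = sqrt(57) = 7.5498

7.5498


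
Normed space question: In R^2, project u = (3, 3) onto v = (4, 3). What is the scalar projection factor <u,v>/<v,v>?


Computing <u,v> = 3*4 + 3*3 = 21
Computing <v,v> = 4^2 + 3^2 = 25
Projection coefficient = 21/25 = 0.8400

0.8400


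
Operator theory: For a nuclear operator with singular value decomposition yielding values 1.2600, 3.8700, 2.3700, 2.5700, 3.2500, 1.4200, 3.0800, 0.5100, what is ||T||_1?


The nuclear norm is the sum of all singular values.
||T||_1 = 1.2600 + 3.8700 + 2.3700 + 2.5700 + 3.2500 + 1.4200 + 3.0800 + 0.5100
= 18.3300

18.3300


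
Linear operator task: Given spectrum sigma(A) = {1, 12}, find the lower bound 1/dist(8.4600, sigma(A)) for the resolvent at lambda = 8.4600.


dist(8.4600, {1, 12}) = min(|8.4600 - 1|, |8.4600 - 12|)
= min(7.4600, 3.5400) = 3.5400
Resolvent bound = 1/3.5400 = 0.2825

0.2825


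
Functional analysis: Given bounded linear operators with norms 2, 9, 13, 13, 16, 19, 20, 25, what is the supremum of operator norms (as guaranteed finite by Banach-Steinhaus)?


By the Uniform Boundedness Principle, the supremum of norms is finite.
sup_k ||T_k|| = max(2, 9, 13, 13, 16, 19, 20, 25) = 25

25


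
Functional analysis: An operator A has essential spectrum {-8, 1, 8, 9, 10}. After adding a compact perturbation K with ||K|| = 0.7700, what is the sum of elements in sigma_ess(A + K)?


By Weyl's theorem, the essential spectrum is invariant under compact perturbations.
sigma_ess(A + K) = sigma_ess(A) = {-8, 1, 8, 9, 10}
Sum = -8 + 1 + 8 + 9 + 10 = 20

20


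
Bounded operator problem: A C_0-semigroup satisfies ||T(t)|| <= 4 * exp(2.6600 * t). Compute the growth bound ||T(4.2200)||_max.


||T(4.2200)|| <= 4 * exp(2.6600 * 4.2200)
= 4 * exp(11.2252)
= 4 * 74996.7456
= 299986.9825

299986.9825


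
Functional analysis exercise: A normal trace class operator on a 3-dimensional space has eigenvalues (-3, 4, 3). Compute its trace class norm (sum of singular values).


For a normal operator, singular values equal |eigenvalues|.
Trace norm = sum |lambda_i| = 3 + 4 + 3
= 10

10


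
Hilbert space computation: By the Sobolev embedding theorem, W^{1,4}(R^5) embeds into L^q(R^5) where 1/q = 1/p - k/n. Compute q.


Using the Sobolev embedding formula: 1/q = 1/p - k/n
1/q = 1/4 - 1/5 = 1/20
q = 1/(1/20) = 20

20.0000


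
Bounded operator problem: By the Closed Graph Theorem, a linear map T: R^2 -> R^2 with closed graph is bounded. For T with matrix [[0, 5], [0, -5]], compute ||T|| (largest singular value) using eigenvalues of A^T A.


A^T A = [[0, 0], [0, 50]]
trace(A^T A) = 50, det(A^T A) = 0
discriminant = 50^2 - 4*0 = 2500
Largest eigenvalue of A^T A = (trace + sqrt(disc))/2 = 50.0000
||T|| = sqrt(50.0000) = 7.0711

7.0711


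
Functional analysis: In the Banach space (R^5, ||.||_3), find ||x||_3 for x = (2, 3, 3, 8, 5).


The l^3 norm = (sum |x_i|^3)^(1/3)
Sum of 3th powers = 8 + 27 + 27 + 512 + 125 = 699
||x||_3 = (699)^(1/3) = 8.8748

8.8748


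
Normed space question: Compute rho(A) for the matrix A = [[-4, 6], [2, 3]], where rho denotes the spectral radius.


For a 2x2 matrix, eigenvalues satisfy lambda^2 - (trace)*lambda + det = 0
trace = -4 + 3 = -1
det = -4*3 - 6*2 = -24
discriminant = (-1)^2 - 4*(-24) = 97
spectral radius = max |eigenvalue| = 5.4244

5.4244


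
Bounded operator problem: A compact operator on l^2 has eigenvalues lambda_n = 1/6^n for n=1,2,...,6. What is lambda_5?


The eigenvalue formula gives lambda_5 = 1/6^5
= 1/7776
= 1.2860e-04

1.2860e-04


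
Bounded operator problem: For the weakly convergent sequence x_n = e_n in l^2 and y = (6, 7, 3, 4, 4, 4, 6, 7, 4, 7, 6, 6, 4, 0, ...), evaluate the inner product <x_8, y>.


x_8 = e_8 is the standard basis vector with 1 in position 8.
<x_8, y> = y_8 = 7
As n -> infinity, <x_n, y> -> 0, confirming weak convergence of (x_n) to 0.

7


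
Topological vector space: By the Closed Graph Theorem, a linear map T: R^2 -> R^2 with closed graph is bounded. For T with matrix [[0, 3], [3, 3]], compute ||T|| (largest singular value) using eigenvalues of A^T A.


A^T A = [[9, 9], [9, 18]]
trace(A^T A) = 27, det(A^T A) = 81
discriminant = 27^2 - 4*81 = 405
Largest eigenvalue of A^T A = (trace + sqrt(disc))/2 = 23.5623
||T|| = sqrt(23.5623) = 4.8541

4.8541


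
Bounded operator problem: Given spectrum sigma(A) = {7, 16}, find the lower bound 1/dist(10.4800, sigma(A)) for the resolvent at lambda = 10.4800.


dist(10.4800, {7, 16}) = min(|10.4800 - 7|, |10.4800 - 16|)
= min(3.4800, 5.5200) = 3.4800
Resolvent bound = 1/3.4800 = 0.2874

0.2874


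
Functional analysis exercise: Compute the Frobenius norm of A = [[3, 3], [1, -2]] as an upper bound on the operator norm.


||A||_F^2 = sum a_ij^2
= 3^2 + 3^2 + 1^2 + (-2)^2
= 9 + 9 + 1 + 4 = 23
||A||_F = sqrt(23) = 4.7958

4.7958


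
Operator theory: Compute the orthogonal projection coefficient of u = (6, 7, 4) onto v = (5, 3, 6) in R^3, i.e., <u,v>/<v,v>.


Computing <u,v> = 6*5 + 7*3 + 4*6 = 75
Computing <v,v> = 5^2 + 3^2 + 6^2 = 70
Projection coefficient = 75/70 = 1.0714

1.0714


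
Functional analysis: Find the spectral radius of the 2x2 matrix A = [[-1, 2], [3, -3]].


For a 2x2 matrix, eigenvalues satisfy lambda^2 - (trace)*lambda + det = 0
trace = -1 + -3 = -4
det = -1*-3 - 2*3 = -3
discriminant = (-4)^2 - 4*(-3) = 28
spectral radius = max |eigenvalue| = 4.6458

4.6458


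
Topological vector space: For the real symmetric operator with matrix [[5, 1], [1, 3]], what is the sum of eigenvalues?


For a self-adjoint (symmetric) matrix, the eigenvalues are real.
The sum of eigenvalues equals the trace of the matrix.
trace = 5 + 3 = 8

8


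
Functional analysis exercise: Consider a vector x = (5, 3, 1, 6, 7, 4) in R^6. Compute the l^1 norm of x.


The l^1 norm equals the sum of absolute values of all components.
||x||_1 = 5 + 3 + 1 + 6 + 7 + 4
= 26

26.0000


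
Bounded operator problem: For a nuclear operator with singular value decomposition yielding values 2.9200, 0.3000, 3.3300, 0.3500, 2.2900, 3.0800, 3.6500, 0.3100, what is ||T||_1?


The nuclear norm is the sum of all singular values.
||T||_1 = 2.9200 + 0.3000 + 3.3300 + 0.3500 + 2.2900 + 3.0800 + 3.6500 + 0.3100
= 16.2300

16.2300


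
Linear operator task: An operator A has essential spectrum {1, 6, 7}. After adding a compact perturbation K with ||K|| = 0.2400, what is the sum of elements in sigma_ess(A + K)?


By Weyl's theorem, the essential spectrum is invariant under compact perturbations.
sigma_ess(A + K) = sigma_ess(A) = {1, 6, 7}
Sum = 1 + 6 + 7 = 14

14


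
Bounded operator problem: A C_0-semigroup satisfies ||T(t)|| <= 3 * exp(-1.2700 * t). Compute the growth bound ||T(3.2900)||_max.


||T(3.2900)|| <= 3 * exp(-1.2700 * 3.2900)
= 3 * exp(-4.1783)
= 3 * 0.0153
= 0.0460

0.0460


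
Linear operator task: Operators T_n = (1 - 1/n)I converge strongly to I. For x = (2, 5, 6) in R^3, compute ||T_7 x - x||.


T_7 x - x = (1 - 1/7)x - x = -x/7
||x|| = sqrt(65) = 8.0623
||T_7 x - x|| = ||x||/7 = 8.0623/7 = 1.1518

1.1518


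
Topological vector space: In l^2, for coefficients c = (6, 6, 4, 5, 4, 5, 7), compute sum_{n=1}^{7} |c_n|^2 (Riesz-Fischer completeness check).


sum |c_n|^2 = 6^2 + 6^2 + 4^2 + 5^2 + 4^2 + 5^2 + 7^2
= 36 + 36 + 16 + 25 + 16 + 25 + 49
= 203

203


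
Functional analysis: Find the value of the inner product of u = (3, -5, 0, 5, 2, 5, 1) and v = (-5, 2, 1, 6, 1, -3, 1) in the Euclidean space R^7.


Computing the standard inner product <u, v> = sum u_i * v_i
= 3*-5 + -5*2 + 0*1 + 5*6 + 2*1 + 5*-3 + 1*1
= -15 + -10 + 0 + 30 + 2 + -15 + 1
= -7

-7


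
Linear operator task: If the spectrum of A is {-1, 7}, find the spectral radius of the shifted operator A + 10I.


Spectrum of A + 10I = {9, 17}
Spectral radius = max |lambda| over the shifted spectrum
= max(9, 17) = 17

17
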